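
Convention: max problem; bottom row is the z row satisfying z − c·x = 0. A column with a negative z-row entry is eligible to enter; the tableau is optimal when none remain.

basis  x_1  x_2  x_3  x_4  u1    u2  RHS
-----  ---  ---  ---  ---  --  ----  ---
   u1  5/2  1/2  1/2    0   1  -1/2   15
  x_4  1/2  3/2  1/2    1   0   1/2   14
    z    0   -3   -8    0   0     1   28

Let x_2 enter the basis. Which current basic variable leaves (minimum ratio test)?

Column x_2 entries and ratios — u1: 15/(1/2) = 30; x_4: 14/(3/2) = 28/3.
Smallest ratio is 28/3 in the row of x_4, so x_4 leaves.

x_4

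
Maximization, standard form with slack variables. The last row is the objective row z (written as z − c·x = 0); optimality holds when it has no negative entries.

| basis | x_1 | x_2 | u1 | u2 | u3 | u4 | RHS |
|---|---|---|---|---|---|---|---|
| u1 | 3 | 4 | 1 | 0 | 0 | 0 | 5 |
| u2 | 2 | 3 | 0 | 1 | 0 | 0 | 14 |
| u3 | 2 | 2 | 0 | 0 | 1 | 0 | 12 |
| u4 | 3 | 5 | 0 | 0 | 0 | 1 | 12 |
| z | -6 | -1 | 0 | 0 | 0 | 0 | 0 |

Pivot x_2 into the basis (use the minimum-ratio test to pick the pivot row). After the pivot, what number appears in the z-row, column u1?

Ratio test on column x_2 — row 1: 5/4 = 5/4; row 2: 14/3 = 14/3; row 3: 12/2 = 6; row 4: 12/5 = 12/5. Minimum is 5/4 at row 1 (u1 leaves); pivot element 4.
Divide row 1 by 4; eliminate column x_2 from the other rows.
z-row update in column u1: 0 − (-1)·(1/4) = 1/4.

1/4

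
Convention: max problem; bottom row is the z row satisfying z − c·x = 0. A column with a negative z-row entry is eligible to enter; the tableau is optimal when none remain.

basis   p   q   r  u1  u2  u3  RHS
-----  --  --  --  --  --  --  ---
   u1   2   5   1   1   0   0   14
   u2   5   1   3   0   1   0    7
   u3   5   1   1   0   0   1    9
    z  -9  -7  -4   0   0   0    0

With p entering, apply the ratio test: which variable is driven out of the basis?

Column p entries and ratios — u1: 14/2 = 7; u2: 7/5 = 7/5; u3: 9/5 = 9/5.
Smallest ratio is 7/5 in the row of u2, so u2 leaves.

u2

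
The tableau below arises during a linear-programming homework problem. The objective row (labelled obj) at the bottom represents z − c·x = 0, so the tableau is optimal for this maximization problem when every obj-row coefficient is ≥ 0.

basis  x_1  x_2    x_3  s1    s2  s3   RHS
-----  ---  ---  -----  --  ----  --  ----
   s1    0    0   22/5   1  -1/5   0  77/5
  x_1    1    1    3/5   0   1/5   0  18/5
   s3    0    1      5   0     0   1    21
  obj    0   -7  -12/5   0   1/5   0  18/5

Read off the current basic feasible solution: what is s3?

s3 is basic (row 3); its value is the RHS of that row, 21.

21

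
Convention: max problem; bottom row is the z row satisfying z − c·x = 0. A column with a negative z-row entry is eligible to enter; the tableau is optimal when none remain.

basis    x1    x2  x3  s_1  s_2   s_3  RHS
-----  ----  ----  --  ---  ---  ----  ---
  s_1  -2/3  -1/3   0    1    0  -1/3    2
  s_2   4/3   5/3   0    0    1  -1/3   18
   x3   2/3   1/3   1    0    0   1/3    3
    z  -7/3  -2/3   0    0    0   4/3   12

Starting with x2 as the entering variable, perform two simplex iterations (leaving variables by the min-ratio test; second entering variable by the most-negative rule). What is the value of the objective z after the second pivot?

Ratio test on column x2 — row 1: entry -1/3 ≤ 0; row 2: 18/(5/3) = 54/5; row 3: 3/(1/3) = 9. Minimum is 9 at row 3 (x3 leaves); pivot element 1/3.
Pivot on row 3; the z-row RHS becomes 12 − (-2/3)·9 = 18.
Next entering variable (most negative z-row entry -1): x1.
Ratio test on column x1 — row 1: entry 0 ≤ 0; row 2: entry -2 ≤ 0; row 3: 9/2 = 9/2. Minimum is 9/2 at row 3 (x2 leaves); pivot element 2.
After the second pivot the z-row RHS is 18 − (-1)·(9/2) = 45/2.

45/2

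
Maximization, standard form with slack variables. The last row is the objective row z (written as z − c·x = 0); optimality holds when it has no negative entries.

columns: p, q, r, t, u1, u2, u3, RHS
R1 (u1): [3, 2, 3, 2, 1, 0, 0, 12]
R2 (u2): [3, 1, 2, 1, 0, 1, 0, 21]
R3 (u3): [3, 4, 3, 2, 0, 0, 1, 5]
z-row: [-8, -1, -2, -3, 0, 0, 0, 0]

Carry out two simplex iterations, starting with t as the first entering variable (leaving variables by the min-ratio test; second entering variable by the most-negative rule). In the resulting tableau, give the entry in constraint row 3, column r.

Ratio test on column t — row 1: 12/2 = 6; row 2: 21/1 = 21; row 3: 5/2 = 5/2. Minimum is 5/2 at row 3 (u3 leaves); pivot element 2.
Divide row 3 by 2; eliminate column t from the other rows.
Second iteration: most negative z-row entry is -7/2 in column p, so p enters.
Ratio test on column p — row 1: entry 0 ≤ 0; row 2: (37/2)/(3/2) = 37/3; row 3: (5/2)/(3/2) = 5/3. Minimum is 5/3 at row 3 (t leaves); pivot element 3/2.
Divide row 3 by 3/2; eliminate column p from the other rows.
After both pivots, the entry at constraint row 3, column r is 1.

1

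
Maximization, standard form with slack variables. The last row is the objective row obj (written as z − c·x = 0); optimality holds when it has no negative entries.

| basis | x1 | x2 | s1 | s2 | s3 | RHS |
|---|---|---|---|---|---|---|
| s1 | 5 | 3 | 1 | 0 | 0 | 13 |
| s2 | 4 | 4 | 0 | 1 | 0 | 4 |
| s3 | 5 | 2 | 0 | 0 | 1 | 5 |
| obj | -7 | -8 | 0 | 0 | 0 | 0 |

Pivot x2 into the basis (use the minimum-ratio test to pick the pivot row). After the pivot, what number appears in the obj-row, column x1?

Ratio test on column x2 — row 1: 13/3 = 13/3; row 2: 4/4 = 1; row 3: 5/2 = 5/2. Minimum is 1 at row 2 (s2 leaves); pivot element 4.
Divide row 2 by 4; eliminate column x2 from the other rows.
obj-row update in column x1: -7 − (-8)·1 = 1.

1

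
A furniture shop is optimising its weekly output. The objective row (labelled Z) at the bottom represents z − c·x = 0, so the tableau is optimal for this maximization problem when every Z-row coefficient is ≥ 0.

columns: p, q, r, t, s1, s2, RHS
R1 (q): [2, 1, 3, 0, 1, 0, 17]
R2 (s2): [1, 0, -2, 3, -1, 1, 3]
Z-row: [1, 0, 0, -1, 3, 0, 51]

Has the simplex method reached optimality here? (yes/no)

The Z-row has a negative entry -1 in column t, so it is not optimal.

no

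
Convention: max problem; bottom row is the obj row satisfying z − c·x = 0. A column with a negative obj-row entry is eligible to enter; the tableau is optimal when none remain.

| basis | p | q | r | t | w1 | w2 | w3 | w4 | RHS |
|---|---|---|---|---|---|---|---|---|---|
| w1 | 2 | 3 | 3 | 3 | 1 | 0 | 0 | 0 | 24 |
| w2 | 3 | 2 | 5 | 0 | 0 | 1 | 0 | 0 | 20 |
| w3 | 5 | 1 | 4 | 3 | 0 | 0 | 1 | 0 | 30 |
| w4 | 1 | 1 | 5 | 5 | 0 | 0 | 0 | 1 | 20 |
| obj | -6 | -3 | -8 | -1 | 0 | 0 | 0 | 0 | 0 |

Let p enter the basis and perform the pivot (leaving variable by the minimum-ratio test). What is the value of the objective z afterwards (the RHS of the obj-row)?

Ratio test on column p — row 1: 24/2 = 12; row 2: 20/3 = 20/3; row 3: 30/5 = 6; row 4: 20/1 = 20. Minimum is 6 at row 3 (w3 leaves); pivot element 5.
Pivot on row 3; the obj-row RHS becomes 0 − (-6)·6 = 36.

36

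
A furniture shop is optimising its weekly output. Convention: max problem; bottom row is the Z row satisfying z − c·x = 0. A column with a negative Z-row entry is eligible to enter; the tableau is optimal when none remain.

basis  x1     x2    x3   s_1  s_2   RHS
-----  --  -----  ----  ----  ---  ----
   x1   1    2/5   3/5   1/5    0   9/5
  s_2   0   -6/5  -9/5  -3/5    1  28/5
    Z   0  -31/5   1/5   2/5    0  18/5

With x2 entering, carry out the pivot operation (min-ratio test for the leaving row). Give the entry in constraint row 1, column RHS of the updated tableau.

9/2

Ratio test on column x2 — row 1: (9/5)/(2/5) = 9/2; row 2: entry -6/5 ≤ 0. Minimum is 9/2 at row 1 (x1 leaves); pivot element 2/5.
Divide row 1 by 2/5; eliminate column x2 from the other rows.
In the new row 1, the RHS entry is the old entry divided by the pivot: (9/5)/(2/5) = 9/2.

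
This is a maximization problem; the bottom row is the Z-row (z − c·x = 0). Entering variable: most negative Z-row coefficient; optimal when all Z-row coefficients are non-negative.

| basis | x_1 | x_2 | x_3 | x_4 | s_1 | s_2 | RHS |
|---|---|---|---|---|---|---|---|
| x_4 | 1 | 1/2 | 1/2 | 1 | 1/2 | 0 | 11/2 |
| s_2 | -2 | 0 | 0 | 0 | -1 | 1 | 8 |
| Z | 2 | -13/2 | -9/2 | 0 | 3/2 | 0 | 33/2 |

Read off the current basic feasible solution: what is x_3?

0

x_3 is not in the basis, so in the current basic feasible solution x_3 = 0.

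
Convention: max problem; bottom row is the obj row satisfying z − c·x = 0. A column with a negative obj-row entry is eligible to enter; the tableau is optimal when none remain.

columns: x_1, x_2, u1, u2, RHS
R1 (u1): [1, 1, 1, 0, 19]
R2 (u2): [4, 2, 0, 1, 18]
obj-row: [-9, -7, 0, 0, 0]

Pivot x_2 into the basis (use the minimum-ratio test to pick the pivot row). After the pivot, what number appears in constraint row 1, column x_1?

Ratio test on column x_2 — row 1: 19/1 = 19; row 2: 18/2 = 9. Minimum is 9 at row 2 (u2 leaves); pivot element 2.
Divide row 2 by 2; eliminate column x_2 from the other rows.
Row 1 update in column x_1: 1 − 1·2 = -1.

-1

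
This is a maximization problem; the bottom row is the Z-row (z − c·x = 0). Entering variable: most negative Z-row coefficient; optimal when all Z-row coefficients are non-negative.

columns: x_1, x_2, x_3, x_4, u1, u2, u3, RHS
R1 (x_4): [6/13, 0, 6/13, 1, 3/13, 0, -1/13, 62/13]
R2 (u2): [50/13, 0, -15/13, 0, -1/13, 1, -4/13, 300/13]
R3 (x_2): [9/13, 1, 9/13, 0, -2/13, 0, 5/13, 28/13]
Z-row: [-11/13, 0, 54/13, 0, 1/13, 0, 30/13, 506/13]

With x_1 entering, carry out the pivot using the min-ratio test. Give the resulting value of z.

374/9

Ratio test on column x_1 — row 1: (62/13)/(6/13) = 31/3; row 2: (300/13)/(50/13) = 6; row 3: (28/13)/(9/13) = 28/9. Minimum is 28/9 at row 3 (x_2 leaves); pivot element 9/13.
Pivot on row 3; the Z-row RHS becomes 506/13 − (-11/13)·(28/9) = 374/9.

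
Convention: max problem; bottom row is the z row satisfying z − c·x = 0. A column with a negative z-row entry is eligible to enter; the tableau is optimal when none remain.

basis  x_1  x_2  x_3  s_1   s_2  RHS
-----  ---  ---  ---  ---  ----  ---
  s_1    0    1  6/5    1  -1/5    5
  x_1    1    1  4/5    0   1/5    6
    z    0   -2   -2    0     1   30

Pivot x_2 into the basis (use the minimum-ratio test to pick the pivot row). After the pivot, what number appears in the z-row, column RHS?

40

Ratio test on column x_2 — row 1: 5/1 = 5; row 2: 6/1 = 6. Minimum is 5 at row 1 (s_1 leaves); pivot element 1.
Divide row 1 by 1; eliminate column x_2 from the other rows.
z-row update in column RHS: 30 − (-2)·5 = 40.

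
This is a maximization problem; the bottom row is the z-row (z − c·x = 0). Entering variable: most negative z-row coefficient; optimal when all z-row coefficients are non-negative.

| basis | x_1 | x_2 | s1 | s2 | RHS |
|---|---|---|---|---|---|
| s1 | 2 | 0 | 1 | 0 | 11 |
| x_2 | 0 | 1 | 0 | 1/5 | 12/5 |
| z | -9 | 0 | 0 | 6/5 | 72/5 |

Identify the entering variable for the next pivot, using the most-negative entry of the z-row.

x_1

Negative z-row entries: x_1: -9.
The most negative is -9 in column x_1, so x_1 enters.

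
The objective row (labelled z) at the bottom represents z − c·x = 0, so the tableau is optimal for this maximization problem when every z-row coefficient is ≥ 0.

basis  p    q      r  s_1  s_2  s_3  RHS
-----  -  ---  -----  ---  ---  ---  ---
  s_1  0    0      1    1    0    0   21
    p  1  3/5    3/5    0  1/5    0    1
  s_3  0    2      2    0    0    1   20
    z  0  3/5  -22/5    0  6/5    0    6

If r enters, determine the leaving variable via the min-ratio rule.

p

Column r entries and ratios — s_1: 21/1 = 21; p: 1/(3/5) = 5/3; s_3: 20/2 = 10.
Smallest ratio is 5/3 in the row of p, so p leaves.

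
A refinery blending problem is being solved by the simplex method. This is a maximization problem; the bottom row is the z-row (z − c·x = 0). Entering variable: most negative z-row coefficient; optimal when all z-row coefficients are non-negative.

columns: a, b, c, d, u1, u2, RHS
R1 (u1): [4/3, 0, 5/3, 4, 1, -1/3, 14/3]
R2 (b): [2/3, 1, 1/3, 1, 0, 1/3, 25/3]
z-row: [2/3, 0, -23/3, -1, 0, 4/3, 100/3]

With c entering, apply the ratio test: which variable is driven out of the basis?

Column c entries and ratios — u1: (14/3)/(5/3) = 14/5; b: (25/3)/(1/3) = 25.
Smallest ratio is 14/5 in the row of u1, so u1 leaves.

u1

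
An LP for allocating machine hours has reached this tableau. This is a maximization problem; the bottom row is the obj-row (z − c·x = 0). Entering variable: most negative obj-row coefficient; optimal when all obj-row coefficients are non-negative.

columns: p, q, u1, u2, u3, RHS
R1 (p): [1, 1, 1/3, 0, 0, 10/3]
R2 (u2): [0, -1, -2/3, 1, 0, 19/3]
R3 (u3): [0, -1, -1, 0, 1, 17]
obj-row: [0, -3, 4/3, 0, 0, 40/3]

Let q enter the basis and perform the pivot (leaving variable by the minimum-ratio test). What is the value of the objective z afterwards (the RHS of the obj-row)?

Ratio test on column q — row 1: (10/3)/1 = 10/3; row 2: entry -1 ≤ 0; row 3: entry -1 ≤ 0. Minimum is 10/3 at row 1 (p leaves); pivot element 1.
Pivot on row 1; the obj-row RHS becomes 40/3 − (-3)·(10/3) = 70/3.

70/3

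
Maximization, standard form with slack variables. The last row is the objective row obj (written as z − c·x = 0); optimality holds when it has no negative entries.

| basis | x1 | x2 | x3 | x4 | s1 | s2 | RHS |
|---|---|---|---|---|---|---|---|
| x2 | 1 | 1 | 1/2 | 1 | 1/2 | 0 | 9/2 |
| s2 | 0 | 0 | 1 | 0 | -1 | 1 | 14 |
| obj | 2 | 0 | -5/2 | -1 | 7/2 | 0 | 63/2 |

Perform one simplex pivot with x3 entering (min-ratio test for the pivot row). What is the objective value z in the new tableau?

Ratio test on column x3 — row 1: (9/2)/(1/2) = 9; row 2: 14/1 = 14. Minimum is 9 at row 1 (x2 leaves); pivot element 1/2.
Pivot on row 1; the obj-row RHS becomes 63/2 − (-5/2)·9 = 54.

54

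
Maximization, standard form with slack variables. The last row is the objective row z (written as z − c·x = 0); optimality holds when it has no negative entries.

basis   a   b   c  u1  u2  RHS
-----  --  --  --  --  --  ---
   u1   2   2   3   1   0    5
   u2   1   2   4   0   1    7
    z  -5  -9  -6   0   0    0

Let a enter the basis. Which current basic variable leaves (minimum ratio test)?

u1

Column a entries and ratios — u1: 5/2 = 5/2; u2: 7/1 = 7.
Smallest ratio is 5/2 in the row of u1, so u1 leaves.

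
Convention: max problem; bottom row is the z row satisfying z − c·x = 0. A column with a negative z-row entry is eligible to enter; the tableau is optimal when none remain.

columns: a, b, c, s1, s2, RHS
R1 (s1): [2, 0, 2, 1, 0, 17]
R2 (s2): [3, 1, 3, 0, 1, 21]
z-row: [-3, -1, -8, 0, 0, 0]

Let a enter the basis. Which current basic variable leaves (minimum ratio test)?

Column a entries and ratios — s1: 17/2 = 17/2; s2: 21/3 = 7.
Smallest ratio is 7 in the row of s2, so s2 leaves.

s2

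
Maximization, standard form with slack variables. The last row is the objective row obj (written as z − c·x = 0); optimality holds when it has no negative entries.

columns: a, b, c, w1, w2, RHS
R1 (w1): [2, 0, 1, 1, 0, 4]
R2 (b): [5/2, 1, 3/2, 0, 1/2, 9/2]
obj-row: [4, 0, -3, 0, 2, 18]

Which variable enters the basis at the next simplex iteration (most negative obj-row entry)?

Negative obj-row entries: c: -3.
The most negative is -3 in column c, so c enters.

c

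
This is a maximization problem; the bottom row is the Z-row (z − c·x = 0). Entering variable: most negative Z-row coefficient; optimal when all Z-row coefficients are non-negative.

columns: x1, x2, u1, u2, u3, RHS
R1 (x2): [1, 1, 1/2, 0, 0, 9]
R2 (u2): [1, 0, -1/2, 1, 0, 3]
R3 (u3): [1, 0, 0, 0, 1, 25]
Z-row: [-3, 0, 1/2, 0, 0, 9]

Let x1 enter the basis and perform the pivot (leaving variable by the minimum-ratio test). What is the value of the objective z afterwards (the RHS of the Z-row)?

18

Ratio test on column x1 — row 1: 9/1 = 9; row 2: 3/1 = 3; row 3: 25/1 = 25. Minimum is 3 at row 2 (u2 leaves); pivot element 1.
Pivot on row 2; the Z-row RHS becomes 9 − (-3)·3 = 18.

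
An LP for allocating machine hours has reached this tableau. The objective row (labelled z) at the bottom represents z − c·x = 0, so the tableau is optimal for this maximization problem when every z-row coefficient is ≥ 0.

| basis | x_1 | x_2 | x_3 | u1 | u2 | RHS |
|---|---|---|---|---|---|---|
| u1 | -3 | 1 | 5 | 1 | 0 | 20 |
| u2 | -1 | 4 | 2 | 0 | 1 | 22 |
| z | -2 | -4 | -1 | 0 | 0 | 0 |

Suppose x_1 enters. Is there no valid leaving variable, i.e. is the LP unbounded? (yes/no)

Every constraint-row entry in column x_1 is ≤ 0, so increasing x_1 is unbounded.

yes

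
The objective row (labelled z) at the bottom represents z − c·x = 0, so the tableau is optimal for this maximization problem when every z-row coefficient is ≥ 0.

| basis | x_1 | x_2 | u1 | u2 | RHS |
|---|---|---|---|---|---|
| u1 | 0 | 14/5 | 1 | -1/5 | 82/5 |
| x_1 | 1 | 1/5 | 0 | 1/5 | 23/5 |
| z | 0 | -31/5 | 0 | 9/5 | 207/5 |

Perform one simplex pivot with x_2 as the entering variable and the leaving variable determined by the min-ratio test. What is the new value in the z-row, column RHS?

544/7

Ratio test on column x_2 — row 1: (82/5)/(14/5) = 41/7; row 2: (23/5)/(1/5) = 23. Minimum is 41/7 at row 1 (u1 leaves); pivot element 14/5.
Divide row 1 by 14/5; eliminate column x_2 from the other rows.
z-row update in column RHS: 207/5 − (-31/5)·(41/7) = 544/7.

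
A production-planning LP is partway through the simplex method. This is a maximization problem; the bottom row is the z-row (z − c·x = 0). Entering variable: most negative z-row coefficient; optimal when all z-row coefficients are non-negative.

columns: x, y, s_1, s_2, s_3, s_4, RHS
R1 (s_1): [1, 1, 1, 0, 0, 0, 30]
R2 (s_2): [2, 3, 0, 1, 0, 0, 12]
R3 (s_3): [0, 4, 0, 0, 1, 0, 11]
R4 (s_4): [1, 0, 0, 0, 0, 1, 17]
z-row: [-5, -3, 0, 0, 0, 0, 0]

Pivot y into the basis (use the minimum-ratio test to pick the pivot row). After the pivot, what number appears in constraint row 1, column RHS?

109/4

Ratio test on column y — row 1: 30/1 = 30; row 2: 12/3 = 4; row 3: 11/4 = 11/4; row 4: entry 0 ≤ 0. Minimum is 11/4 at row 3 (s_3 leaves); pivot element 4.
Divide row 3 by 4; eliminate column y from the other rows.
Row 1 update in column RHS: 30 − 1·(11/4) = 109/4.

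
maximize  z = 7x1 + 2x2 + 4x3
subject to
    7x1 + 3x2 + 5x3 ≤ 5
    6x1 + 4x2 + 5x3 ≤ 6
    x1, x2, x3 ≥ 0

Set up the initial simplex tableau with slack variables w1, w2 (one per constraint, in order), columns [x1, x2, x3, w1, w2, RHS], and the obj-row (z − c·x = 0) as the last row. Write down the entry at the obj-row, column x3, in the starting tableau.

The obj-row carries the negated objective coefficients: the x3 entry is -4.

-4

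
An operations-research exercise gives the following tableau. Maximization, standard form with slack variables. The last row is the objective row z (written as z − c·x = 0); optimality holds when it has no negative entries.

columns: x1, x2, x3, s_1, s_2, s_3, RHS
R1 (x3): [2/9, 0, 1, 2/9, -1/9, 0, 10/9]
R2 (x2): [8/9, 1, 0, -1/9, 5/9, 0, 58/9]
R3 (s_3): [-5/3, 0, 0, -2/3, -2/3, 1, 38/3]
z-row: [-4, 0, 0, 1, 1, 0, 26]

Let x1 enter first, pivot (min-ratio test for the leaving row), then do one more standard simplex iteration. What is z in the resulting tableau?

Ratio test on column x1 — row 1: (10/9)/(2/9) = 5; row 2: (58/9)/(8/9) = 29/4; row 3: entry -5/3 ≤ 0. Minimum is 5 at row 1 (x3 leaves); pivot element 2/9.
Pivot on row 1; the z-row RHS becomes 26 − (-4)·5 = 46.
Next entering variable (most negative z-row entry -1): s_2.
Ratio test on column s_2 — row 1: entry -1/2 ≤ 0; row 2: 2/1 = 2; row 3: entry -3/2 ≤ 0. Minimum is 2 at row 2 (x2 leaves); pivot element 1.
After the second pivot the z-row RHS is 46 − (-1)·2 = 48.

48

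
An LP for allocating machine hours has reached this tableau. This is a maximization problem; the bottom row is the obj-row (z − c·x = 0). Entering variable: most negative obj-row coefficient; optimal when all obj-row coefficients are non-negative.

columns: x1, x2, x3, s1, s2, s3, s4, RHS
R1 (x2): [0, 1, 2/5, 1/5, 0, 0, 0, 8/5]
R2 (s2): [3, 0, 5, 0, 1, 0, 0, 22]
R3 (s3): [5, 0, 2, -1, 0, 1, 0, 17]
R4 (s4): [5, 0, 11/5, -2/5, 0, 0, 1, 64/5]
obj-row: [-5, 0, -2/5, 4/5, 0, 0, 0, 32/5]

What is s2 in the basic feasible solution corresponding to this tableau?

22

s2 is basic (row 2); its value is the RHS of that row, 22.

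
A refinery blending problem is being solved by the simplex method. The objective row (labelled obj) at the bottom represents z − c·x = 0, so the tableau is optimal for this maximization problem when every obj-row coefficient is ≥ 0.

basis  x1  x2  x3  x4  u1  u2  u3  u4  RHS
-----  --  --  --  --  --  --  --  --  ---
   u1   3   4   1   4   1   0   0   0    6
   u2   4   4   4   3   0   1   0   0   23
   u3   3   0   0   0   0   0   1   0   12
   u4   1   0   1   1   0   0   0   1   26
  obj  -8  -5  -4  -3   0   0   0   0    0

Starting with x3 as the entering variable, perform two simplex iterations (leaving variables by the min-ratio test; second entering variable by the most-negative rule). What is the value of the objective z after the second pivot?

Ratio test on column x3 — row 1: 6/1 = 6; row 2: 23/4 = 23/4; row 3: entry 0 ≤ 0; row 4: 26/1 = 26. Minimum is 23/4 at row 2 (u2 leaves); pivot element 4.
Pivot on row 2; the obj-row RHS becomes 0 − (-4)·(23/4) = 23.
Next entering variable (most negative obj-row entry -4): x1.
Ratio test on column x1 — row 1: (1/4)/2 = 1/8; row 2: (23/4)/1 = 23/4; row 3: 12/3 = 4; row 4: entry 0 ≤ 0. Minimum is 1/8 at row 1 (u1 leaves); pivot element 2.
After the second pivot the obj-row RHS is 23 − (-4)·(1/8) = 47/2.

47/2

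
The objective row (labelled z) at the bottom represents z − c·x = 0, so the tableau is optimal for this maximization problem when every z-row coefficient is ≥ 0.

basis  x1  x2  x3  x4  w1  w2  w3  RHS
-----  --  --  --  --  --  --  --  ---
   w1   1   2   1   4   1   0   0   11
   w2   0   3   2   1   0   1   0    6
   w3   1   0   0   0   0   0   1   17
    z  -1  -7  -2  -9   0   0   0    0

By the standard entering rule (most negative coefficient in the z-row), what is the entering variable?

Negative z-row entries: x1: -1, x2: -7, x3: -2, x4: -9.
The most negative is -9 in column x4, so x4 enters.

x4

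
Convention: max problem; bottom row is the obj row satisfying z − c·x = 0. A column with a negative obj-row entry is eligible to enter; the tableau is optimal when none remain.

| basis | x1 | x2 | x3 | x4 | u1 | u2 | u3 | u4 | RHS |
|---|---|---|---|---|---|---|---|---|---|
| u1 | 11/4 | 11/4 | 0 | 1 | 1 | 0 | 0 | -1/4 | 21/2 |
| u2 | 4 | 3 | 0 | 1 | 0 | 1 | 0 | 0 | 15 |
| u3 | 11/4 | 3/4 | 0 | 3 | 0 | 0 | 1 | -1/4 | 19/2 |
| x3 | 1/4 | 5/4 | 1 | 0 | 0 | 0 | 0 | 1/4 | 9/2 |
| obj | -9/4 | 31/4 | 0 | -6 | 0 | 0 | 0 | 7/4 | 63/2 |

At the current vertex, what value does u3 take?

u3 is basic (row 3); its value is the RHS of that row, 19/2.

19/2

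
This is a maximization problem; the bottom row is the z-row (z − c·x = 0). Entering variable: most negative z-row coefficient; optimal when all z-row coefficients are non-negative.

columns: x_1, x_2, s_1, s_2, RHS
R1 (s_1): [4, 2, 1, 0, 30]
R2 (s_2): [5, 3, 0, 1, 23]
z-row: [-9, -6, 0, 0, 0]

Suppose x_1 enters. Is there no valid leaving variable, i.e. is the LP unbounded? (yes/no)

no

Column x_1 has positive entries in row(s) 1, 2, so the ratio test bounds it — not unbounded.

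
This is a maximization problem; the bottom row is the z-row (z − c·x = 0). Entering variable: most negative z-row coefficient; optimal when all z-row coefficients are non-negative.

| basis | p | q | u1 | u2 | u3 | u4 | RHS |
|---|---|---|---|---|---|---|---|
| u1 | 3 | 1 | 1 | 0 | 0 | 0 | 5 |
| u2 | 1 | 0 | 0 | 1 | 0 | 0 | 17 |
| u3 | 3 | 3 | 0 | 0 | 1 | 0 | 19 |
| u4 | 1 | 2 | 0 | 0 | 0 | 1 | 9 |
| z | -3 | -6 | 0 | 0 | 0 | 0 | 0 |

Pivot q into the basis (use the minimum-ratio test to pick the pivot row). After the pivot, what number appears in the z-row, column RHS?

Ratio test on column q — row 1: 5/1 = 5; row 2: entry 0 ≤ 0; row 3: 19/3 = 19/3; row 4: 9/2 = 9/2. Minimum is 9/2 at row 4 (u4 leaves); pivot element 2.
Divide row 4 by 2; eliminate column q from the other rows.
z-row update in column RHS: 0 − (-6)·(9/2) = 27.

27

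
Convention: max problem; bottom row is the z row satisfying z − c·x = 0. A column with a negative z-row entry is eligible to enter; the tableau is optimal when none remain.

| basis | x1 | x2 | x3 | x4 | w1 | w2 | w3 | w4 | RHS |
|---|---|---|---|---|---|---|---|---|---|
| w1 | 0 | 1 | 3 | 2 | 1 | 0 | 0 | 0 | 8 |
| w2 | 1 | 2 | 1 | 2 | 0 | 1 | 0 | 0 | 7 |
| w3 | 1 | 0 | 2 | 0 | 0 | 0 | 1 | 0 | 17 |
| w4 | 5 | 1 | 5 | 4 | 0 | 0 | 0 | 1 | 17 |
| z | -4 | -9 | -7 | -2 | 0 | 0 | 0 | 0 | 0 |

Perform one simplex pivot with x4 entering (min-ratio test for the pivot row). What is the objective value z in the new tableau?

Ratio test on column x4 — row 1: 8/2 = 4; row 2: 7/2 = 7/2; row 3: entry 0 ≤ 0; row 4: 17/4 = 17/4. Minimum is 7/2 at row 2 (w2 leaves); pivot element 2.
Pivot on row 2; the z-row RHS becomes 0 − (-2)·(7/2) = 7.

7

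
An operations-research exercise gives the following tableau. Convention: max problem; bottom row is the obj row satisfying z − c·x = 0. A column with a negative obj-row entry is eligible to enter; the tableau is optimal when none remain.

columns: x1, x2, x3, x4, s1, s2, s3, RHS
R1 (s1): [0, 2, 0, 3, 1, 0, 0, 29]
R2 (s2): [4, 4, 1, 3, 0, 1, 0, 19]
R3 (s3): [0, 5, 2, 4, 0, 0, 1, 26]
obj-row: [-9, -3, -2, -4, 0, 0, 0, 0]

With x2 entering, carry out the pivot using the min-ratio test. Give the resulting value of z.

Ratio test on column x2 — row 1: 29/2 = 29/2; row 2: 19/4 = 19/4; row 3: 26/5 = 26/5. Minimum is 19/4 at row 2 (s2 leaves); pivot element 4.
Pivot on row 2; the obj-row RHS becomes 0 − (-3)·(19/4) = 57/4.

57/4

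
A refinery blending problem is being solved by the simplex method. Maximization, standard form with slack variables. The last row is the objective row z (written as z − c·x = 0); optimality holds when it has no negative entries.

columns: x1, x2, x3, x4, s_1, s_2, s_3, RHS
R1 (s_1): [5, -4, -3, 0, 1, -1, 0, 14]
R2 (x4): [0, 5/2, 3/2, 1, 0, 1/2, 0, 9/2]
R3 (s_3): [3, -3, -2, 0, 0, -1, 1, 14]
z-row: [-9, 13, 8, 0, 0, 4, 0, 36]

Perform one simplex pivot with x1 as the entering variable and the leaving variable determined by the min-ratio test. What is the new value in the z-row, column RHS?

306/5

Ratio test on column x1 — row 1: 14/5 = 14/5; row 2: entry 0 ≤ 0; row 3: 14/3 = 14/3. Minimum is 14/5 at row 1 (s_1 leaves); pivot element 5.
Divide row 1 by 5; eliminate column x1 from the other rows.
z-row update in column RHS: 36 − (-9)·(14/5) = 306/5.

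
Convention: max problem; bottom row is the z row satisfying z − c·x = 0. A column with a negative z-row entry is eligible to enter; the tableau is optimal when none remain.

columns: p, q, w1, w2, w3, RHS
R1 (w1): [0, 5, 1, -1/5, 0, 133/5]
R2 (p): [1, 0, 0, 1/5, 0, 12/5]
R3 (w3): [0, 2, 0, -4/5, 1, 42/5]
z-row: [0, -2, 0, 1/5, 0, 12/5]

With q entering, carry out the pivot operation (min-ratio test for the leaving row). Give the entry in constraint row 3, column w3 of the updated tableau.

1/2

Ratio test on column q — row 1: (133/5)/5 = 133/25; row 2: entry 0 ≤ 0; row 3: (42/5)/2 = 21/5. Minimum is 21/5 at row 3 (w3 leaves); pivot element 2.
Divide row 3 by 2; eliminate column q from the other rows.
In the new row 3, the w3 entry is the old entry divided by the pivot: 1/2 = 1/2.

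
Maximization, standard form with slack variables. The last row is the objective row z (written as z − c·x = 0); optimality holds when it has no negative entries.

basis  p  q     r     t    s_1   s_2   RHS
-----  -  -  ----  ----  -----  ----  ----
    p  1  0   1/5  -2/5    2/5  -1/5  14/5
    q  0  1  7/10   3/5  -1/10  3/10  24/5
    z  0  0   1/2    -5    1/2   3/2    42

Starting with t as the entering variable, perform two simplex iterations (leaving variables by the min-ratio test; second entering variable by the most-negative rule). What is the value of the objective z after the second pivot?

Ratio test on column t — row 1: entry -2/5 ≤ 0; row 2: (24/5)/(3/5) = 8. Minimum is 8 at row 2 (q leaves); pivot element 3/5.
Pivot on row 2; the z-row RHS becomes 42 − (-5)·8 = 82.
Next entering variable (most negative z-row entry -1/3): s_1.
Ratio test on column s_1 — row 1: 6/(1/3) = 18; row 2: entry -1/6 ≤ 0. Minimum is 18 at row 1 (p leaves); pivot element 1/3.
After the second pivot the z-row RHS is 82 − (-1/3)·18 = 88.

88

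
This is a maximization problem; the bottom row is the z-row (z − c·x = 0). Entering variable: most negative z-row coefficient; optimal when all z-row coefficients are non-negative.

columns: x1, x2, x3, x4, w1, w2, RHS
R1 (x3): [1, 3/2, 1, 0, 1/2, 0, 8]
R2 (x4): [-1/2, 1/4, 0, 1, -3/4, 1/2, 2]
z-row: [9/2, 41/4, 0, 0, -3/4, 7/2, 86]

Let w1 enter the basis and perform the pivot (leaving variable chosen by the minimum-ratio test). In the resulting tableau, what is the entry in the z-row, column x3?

3/2

Ratio test on column w1 — row 1: 8/(1/2) = 16; row 2: entry -3/4 ≤ 0. Minimum is 16 at row 1 (x3 leaves); pivot element 1/2.
Divide row 1 by 1/2; eliminate column w1 from the other rows.
z-row update in column x3: 0 − (-3/4)·2 = 3/2.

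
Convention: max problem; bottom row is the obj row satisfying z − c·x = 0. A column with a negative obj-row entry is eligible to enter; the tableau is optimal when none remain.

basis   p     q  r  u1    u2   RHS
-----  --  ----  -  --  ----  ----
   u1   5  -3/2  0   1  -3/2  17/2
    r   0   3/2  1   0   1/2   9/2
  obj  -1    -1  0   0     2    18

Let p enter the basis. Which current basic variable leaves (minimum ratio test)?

u1

Column p entries and ratios — u1: (17/2)/5 = 17/10; r: 0 ≤ 0, skip.
Smallest ratio is 17/10 in the row of u1, so u1 leaves.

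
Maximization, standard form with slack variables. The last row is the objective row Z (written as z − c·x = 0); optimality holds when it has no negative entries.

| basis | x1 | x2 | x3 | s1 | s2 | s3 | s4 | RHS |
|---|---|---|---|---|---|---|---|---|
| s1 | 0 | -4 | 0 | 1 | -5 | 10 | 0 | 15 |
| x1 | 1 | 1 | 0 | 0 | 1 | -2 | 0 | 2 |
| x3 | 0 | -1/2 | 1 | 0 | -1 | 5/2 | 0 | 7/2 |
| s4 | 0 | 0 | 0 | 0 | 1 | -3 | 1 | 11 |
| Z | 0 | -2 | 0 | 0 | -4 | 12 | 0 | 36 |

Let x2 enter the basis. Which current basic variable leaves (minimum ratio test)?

x1

Column x2 entries and ratios — s1: -4 ≤ 0, skip; x1: 2/1 = 2; x3: -1/2 ≤ 0, skip; s4: 0 ≤ 0, skip.
Smallest ratio is 2 in the row of x1, so x1 leaves.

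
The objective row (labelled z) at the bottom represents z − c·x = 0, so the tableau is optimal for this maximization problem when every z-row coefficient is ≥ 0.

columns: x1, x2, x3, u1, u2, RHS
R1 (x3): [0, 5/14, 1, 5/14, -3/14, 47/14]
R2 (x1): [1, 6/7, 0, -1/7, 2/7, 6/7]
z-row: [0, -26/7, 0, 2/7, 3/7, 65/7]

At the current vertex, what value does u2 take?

0

u2 is not in the basis, so in the current basic feasible solution u2 = 0.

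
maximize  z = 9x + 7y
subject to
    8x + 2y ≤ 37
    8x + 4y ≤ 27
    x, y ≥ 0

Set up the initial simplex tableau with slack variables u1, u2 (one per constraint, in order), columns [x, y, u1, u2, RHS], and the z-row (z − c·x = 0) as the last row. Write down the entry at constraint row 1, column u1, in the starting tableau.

1

Slack u1 belongs to constraint 1; its column is the unit vector e_1, so the entry in row 1 is 1.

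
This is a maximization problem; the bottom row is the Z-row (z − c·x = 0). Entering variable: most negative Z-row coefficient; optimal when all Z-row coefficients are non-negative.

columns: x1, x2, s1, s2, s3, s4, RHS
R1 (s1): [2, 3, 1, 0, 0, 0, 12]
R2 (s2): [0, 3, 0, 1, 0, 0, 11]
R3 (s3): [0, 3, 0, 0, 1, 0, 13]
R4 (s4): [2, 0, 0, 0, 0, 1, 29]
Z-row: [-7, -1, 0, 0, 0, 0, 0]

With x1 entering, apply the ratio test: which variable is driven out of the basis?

Column x1 entries and ratios — s1: 12/2 = 6; s2: 0 ≤ 0, skip; s3: 0 ≤ 0, skip; s4: 29/2 = 29/2.
Smallest ratio is 6 in the row of s1, so s1 leaves.

s1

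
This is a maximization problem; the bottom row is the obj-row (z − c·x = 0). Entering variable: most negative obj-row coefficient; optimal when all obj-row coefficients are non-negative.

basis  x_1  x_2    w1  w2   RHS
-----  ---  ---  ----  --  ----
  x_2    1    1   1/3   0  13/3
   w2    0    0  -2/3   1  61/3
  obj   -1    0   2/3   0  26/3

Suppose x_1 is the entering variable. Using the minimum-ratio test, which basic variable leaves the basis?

x_2

Column x_1 entries and ratios — x_2: (13/3)/1 = 13/3; w2: 0 ≤ 0, skip.
Smallest ratio is 13/3 in the row of x_2, so x_2 leaves.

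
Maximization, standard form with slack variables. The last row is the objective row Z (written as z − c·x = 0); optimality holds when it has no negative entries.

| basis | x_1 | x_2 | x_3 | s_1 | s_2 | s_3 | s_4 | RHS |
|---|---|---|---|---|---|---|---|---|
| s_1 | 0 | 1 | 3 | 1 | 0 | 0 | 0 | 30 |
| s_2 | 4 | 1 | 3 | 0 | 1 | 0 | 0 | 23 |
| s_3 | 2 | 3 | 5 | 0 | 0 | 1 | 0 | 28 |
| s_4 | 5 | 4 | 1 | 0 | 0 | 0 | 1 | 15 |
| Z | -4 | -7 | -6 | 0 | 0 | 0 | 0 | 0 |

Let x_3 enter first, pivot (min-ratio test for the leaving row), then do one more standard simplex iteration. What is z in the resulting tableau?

Ratio test on column x_3 — row 1: 30/3 = 10; row 2: 23/3 = 23/3; row 3: 28/5 = 28/5; row 4: 15/1 = 15. Minimum is 28/5 at row 3 (s_3 leaves); pivot element 5.
Pivot on row 3; the Z-row RHS becomes 0 − (-6)·(28/5) = 168/5.
Next entering variable (most negative Z-row entry -17/5): x_2.
Ratio test on column x_2 — row 1: entry -4/5 ≤ 0; row 2: entry -4/5 ≤ 0; row 3: (28/5)/(3/5) = 28/3; row 4: (47/5)/(17/5) = 47/17. Minimum is 47/17 at row 4 (s_4 leaves); pivot element 17/5.
After the second pivot the Z-row RHS is 168/5 − (-17/5)·(47/17) = 43.

43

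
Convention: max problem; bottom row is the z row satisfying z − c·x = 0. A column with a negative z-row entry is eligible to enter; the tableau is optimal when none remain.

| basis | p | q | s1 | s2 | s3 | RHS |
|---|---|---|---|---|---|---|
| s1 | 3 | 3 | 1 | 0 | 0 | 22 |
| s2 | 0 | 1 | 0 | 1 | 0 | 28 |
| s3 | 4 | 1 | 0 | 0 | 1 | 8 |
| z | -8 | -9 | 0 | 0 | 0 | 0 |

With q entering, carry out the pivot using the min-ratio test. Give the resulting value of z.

66

Ratio test on column q — row 1: 22/3 = 22/3; row 2: 28/1 = 28; row 3: 8/1 = 8. Minimum is 22/3 at row 1 (s1 leaves); pivot element 3.
Pivot on row 1; the z-row RHS becomes 0 − (-9)·(22/3) = 66.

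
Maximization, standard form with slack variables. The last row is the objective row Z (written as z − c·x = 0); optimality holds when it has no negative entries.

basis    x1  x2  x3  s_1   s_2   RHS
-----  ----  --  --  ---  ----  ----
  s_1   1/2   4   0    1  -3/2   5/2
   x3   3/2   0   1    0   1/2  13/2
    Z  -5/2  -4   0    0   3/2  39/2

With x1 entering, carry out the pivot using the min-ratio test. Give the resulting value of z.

91/3

Ratio test on column x1 — row 1: (5/2)/(1/2) = 5; row 2: (13/2)/(3/2) = 13/3. Minimum is 13/3 at row 2 (x3 leaves); pivot element 3/2.
Pivot on row 2; the Z-row RHS becomes 39/2 − (-5/2)·(13/3) = 91/3.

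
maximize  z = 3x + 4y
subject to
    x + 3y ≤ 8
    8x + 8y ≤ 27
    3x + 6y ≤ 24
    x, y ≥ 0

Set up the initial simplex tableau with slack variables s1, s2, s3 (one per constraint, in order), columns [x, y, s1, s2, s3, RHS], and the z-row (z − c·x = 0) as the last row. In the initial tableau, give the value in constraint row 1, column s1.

Slack s1 belongs to constraint 1; its column is the unit vector e_1, so the entry in row 1 is 1.

1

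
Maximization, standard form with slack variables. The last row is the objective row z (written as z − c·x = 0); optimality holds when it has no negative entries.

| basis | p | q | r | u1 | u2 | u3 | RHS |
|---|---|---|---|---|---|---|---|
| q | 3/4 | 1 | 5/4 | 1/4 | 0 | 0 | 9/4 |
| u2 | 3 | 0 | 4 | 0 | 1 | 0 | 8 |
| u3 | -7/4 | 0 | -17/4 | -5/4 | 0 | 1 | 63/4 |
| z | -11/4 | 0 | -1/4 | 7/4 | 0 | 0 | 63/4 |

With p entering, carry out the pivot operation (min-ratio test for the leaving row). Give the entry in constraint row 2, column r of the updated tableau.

Ratio test on column p — row 1: (9/4)/(3/4) = 3; row 2: 8/3 = 8/3; row 3: entry -7/4 ≤ 0. Minimum is 8/3 at row 2 (u2 leaves); pivot element 3.
Divide row 2 by 3; eliminate column p from the other rows.
In the new row 2, the r entry is the old entry divided by the pivot: 4/3 = 4/3.

4/3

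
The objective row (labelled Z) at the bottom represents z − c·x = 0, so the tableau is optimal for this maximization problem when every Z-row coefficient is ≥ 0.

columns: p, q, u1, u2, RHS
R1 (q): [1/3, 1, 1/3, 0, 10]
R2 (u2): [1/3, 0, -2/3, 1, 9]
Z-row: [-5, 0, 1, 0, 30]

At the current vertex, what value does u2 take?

9

u2 is basic (row 2); its value is the RHS of that row, 9.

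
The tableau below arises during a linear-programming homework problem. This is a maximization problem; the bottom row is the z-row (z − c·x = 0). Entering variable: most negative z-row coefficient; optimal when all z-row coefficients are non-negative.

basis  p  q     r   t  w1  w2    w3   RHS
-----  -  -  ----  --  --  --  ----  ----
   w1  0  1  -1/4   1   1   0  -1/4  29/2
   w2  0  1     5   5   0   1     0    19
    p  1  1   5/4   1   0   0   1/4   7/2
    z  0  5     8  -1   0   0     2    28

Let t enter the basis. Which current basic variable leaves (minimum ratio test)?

Column t entries and ratios — w1: (29/2)/1 = 29/2; w2: 19/5 = 19/5; p: (7/2)/1 = 7/2.
Smallest ratio is 7/2 in the row of p, so p leaves.

p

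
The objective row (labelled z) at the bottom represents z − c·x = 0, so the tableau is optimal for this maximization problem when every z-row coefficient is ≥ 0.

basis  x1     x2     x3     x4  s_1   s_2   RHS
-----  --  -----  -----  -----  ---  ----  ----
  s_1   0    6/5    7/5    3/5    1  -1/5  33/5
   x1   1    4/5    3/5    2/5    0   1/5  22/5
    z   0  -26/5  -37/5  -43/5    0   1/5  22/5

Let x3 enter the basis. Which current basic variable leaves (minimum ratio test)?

Column x3 entries and ratios — s_1: (33/5)/(7/5) = 33/7; x1: (22/5)/(3/5) = 22/3.
Smallest ratio is 33/7 in the row of s_1, so s_1 leaves.

s_1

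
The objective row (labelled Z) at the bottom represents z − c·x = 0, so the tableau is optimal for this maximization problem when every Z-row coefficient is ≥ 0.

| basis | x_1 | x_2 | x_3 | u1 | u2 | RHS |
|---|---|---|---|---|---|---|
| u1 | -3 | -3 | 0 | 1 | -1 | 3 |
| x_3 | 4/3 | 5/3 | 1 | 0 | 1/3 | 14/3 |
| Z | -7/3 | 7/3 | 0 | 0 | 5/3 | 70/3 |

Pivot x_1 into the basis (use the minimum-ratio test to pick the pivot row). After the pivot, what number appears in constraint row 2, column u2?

1/4

Ratio test on column x_1 — row 1: entry -3 ≤ 0; row 2: (14/3)/(4/3) = 7/2. Minimum is 7/2 at row 2 (x_3 leaves); pivot element 4/3.
Divide row 2 by 4/3; eliminate column x_1 from the other rows.
In the new row 2, the u2 entry is the old entry divided by the pivot: (1/3)/(4/3) = 1/4.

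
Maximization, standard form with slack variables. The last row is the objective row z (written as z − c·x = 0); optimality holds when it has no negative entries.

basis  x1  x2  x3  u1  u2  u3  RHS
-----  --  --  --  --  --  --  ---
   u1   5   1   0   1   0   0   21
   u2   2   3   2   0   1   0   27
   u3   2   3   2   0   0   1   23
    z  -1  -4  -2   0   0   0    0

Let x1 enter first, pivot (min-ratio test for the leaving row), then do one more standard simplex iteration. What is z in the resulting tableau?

332/13

Ratio test on column x1 — row 1: 21/5 = 21/5; row 2: 27/2 = 27/2; row 3: 23/2 = 23/2. Minimum is 21/5 at row 1 (u1 leaves); pivot element 5.
Pivot on row 1; the z-row RHS becomes 0 − (-1)·(21/5) = 21/5.
Next entering variable (most negative z-row entry -19/5): x2.
Ratio test on column x2 — row 1: (21/5)/(1/5) = 21; row 2: (93/5)/(13/5) = 93/13; row 3: (73/5)/(13/5) = 73/13. Minimum is 73/13 at row 3 (u3 leaves); pivot element 13/5.
After the second pivot the z-row RHS is 21/5 − (-19/5)·(73/13) = 332/13.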